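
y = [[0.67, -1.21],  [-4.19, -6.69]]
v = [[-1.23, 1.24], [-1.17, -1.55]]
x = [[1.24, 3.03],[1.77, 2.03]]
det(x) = -2.85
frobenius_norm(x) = 4.24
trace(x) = 3.27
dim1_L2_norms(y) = [1.38, 7.89]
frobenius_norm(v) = 2.61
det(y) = -9.55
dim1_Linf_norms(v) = [1.24, 1.55]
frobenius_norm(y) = 8.01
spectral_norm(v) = 2.00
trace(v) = -2.78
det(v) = 3.36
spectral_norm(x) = 4.18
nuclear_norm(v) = 3.68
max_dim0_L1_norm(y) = 7.9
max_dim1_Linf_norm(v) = 1.55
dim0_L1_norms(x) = [3.01, 5.06]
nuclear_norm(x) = 4.86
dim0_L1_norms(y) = [4.86, 7.9]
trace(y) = -6.02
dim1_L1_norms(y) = [1.88, 10.88]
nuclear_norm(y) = 9.13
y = v @ x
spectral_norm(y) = 7.92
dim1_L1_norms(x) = [4.27, 3.8]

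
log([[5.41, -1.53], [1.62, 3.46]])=[[1.74, -0.34], [0.36, 1.31]]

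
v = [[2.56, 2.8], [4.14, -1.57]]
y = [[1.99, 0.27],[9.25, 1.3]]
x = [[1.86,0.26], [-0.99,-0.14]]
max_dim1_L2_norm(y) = 9.34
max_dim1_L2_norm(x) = 1.88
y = v @ x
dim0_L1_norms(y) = [11.24, 1.57]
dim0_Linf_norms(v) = [4.14, 2.8]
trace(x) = 1.72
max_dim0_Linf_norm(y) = 9.25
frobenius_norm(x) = 2.13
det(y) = 0.09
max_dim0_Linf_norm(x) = 1.86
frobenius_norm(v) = 5.83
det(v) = -15.61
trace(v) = 0.99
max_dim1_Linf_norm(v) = 4.14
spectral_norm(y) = 9.55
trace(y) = 3.29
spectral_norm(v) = 4.87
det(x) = -0.00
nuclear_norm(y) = 9.56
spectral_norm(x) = 2.13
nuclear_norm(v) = 8.08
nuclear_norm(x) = 2.13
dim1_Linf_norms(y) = [1.99, 9.25]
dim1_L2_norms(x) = [1.88, 1.0]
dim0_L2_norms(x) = [2.11, 0.3]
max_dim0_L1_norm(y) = 11.24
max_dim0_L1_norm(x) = 2.85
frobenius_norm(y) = 9.55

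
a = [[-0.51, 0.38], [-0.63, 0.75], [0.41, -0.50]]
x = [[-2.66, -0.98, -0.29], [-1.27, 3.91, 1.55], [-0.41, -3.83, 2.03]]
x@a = [[1.86, -1.6], [-1.18, 1.67], [3.45, -4.04]]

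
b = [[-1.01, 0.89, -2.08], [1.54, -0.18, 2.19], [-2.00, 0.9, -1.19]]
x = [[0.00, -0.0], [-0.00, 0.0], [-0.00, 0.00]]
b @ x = [[0.00, 0.00], [0.0, 0.0], [0.00, 0.0]]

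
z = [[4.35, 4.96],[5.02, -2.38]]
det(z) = -35.252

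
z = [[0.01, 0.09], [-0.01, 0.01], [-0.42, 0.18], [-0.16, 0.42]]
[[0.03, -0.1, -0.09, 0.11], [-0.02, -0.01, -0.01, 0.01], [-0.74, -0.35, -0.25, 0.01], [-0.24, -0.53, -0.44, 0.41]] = z @ [[1.81, 0.34, 0.16, 0.48],  [0.12, -1.13, -0.99, 1.17]]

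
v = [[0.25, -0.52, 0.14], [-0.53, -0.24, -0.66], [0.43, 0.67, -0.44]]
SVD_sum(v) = [[-0.16,-0.33,0.11], [-0.09,-0.2,0.07], [0.36,0.76,-0.26]] + [[0.16,-0.00,0.21], [-0.50,0.00,-0.68], [-0.06,0.0,-0.08]] + [[0.25,-0.19,-0.19], [0.06,-0.05,-0.05], [0.13,-0.09,-0.09]]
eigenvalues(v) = [(0.58+0j), (-0.51+0.61j), (-0.51-0.61j)]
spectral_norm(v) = 0.99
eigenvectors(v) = [[-0.84+0.00j, (0.24-0.19j), (0.24+0.19j)], [0.54+0.00j, (-0.08-0.57j), -0.08+0.57j], [0j, (-0.76+0j), (-0.76-0j)]]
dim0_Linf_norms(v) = [0.53, 0.67, 0.66]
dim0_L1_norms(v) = [1.21, 1.43, 1.24]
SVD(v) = [[-0.39,-0.3,-0.87], [-0.23,0.95,-0.22], [0.89,0.12,-0.44]] @ diag([0.9925157026568732, 0.8906258292317406, 0.4191637058296052]) @ [[0.41, 0.86, -0.30], [-0.59, 0.00, -0.81], [-0.69, 0.51, 0.51]]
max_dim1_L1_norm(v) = 1.54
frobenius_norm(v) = 1.40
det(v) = 0.37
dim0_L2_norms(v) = [0.73, 0.88, 0.81]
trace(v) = -0.43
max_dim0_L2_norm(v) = 0.88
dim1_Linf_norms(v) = [0.52, 0.66, 0.67]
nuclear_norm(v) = 2.30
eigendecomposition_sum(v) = [[(0.48+0j), -0.16+0.00j, 0.17+0.00j], [(-0.31-0j), 0.11+0.00j, -0.11+0.00j], [(-0-0j), 0j, (-0+0j)]] + [[(-0.11-0j), -0.18-0.00j, (-0.02-0.16j)], [(-0.11+0.18j), -0.17+0.28j, (-0.28-0.13j)], [0.22+0.18j, 0.33+0.28j, -0.22+0.33j]] + [[-0.11+0.00j, -0.18+0.00j, -0.02+0.16j], [-0.11-0.18j, -0.17-0.28j, -0.28+0.13j], [(0.22-0.18j), (0.33-0.28j), -0.22-0.33j]]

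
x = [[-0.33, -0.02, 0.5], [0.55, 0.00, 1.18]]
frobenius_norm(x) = 1.43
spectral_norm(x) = 1.35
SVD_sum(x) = [[0.12, -0.0, 0.34], [0.42, -0.01, 1.22]] + [[-0.45, -0.02, 0.16], [0.13, 0.01, -0.04]]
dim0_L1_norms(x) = [0.88, 0.02, 1.68]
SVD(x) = [[-0.27, -0.96], [-0.96, 0.27]] @ diag([1.3453378801551215, 0.49423272677932295]) @ [[-0.33, 0.00, -0.95], [0.94, 0.04, -0.33]]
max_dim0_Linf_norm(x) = 1.18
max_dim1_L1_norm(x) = 1.73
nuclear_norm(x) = 1.84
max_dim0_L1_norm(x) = 1.68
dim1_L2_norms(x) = [0.6, 1.3]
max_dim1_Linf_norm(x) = 1.18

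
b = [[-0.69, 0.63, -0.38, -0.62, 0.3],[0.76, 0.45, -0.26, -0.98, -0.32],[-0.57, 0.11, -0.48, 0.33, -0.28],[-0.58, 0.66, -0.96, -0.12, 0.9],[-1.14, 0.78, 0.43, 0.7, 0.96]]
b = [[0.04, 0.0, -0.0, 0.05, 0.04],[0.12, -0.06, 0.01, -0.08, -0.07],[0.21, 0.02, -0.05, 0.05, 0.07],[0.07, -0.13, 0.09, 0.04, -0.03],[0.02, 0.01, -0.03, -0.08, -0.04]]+[[-0.73, 0.63, -0.38, -0.67, 0.26], [0.64, 0.51, -0.27, -0.90, -0.25], [-0.78, 0.09, -0.43, 0.28, -0.35], [-0.65, 0.79, -1.05, -0.16, 0.93], [-1.16, 0.77, 0.46, 0.78, 1.00]]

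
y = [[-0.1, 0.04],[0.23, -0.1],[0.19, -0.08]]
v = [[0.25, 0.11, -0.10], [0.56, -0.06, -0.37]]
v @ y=[[-0.02,  0.01], [-0.14,  0.06]]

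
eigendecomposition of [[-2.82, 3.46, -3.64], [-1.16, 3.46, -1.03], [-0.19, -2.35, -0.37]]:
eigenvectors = [[-0.94, 0.65, -0.8],  [-0.21, 0.61, -0.10],  [-0.25, -0.46, 0.59]]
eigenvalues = [-3.03, 3.0, 0.3]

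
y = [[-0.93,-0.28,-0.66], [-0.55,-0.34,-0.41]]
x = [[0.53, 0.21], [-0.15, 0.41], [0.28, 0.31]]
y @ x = [[-0.64, -0.51], [-0.36, -0.38]]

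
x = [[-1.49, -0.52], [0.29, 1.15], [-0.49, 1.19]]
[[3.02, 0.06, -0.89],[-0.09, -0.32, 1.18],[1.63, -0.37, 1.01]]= x @ [[-2.19,0.06,0.26], [0.47,-0.29,0.96]]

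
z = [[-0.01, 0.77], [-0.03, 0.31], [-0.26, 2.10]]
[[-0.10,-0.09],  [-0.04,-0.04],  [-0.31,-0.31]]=z@[[0.15,  0.30], [-0.13,  -0.11]]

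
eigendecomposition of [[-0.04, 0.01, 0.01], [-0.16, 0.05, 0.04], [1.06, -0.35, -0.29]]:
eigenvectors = [[0.04, 0.38, -0.09], [0.14, 0.59, 0.47], [-0.99, 0.71, -0.88]]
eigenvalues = [-0.28, -0.01, 0.01]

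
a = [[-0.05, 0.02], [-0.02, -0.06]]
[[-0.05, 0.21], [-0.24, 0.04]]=a @ [[2.29, -3.95], [3.26, 0.59]]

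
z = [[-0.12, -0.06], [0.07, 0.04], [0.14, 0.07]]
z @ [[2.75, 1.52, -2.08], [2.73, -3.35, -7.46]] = [[-0.49, 0.02, 0.7], [0.3, -0.03, -0.44], [0.58, -0.02, -0.81]]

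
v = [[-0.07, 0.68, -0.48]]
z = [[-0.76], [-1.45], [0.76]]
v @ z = [[-1.3]]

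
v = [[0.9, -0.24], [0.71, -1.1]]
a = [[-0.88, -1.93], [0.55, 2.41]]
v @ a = [[-0.92, -2.32], [-1.23, -4.02]]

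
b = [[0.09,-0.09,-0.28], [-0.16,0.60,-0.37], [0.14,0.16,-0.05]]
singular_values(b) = [0.74, 0.3, 0.17]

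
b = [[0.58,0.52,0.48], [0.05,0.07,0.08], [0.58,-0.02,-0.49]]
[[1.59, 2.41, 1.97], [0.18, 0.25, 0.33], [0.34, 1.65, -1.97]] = b@ [[2.94, 2.46, -0.62],[-2.91, 2.41, 1.51],[2.91, -0.56, 3.22]]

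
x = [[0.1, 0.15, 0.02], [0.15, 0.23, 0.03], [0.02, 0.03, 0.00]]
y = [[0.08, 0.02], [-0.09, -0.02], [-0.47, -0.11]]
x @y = [[-0.01, -0.0], [-0.02, -0.0], [-0.00, -0.0]]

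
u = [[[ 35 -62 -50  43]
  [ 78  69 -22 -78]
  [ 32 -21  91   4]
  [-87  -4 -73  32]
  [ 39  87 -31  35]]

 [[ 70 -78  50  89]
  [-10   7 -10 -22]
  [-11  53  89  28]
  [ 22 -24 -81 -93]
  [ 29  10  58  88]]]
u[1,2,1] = 53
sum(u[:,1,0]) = 68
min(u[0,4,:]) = -31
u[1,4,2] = 58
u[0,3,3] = 32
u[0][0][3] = 43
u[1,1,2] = -10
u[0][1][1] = 69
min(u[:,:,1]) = -78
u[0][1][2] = -22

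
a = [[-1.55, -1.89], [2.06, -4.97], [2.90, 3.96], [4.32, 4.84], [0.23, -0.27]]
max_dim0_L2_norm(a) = 8.21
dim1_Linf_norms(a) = [1.89, 4.97, 3.96, 4.84, 0.27]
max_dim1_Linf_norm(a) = 4.97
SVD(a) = [[-0.27, 0.11], [-0.38, -0.92], [0.54, -0.15], [0.70, -0.34], [-0.01, -0.07]] @ diag([8.98742050294478, 4.522253056082531]) @ [[0.47, 0.88], [-0.88, 0.47]]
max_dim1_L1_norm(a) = 9.16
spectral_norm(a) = 8.99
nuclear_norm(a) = 13.51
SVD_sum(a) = [[-1.13, -2.12], [-1.61, -3.02], [2.28, 4.29], [2.96, 5.56], [-0.06, -0.11]] + [[-0.42,0.23], [3.67,-1.95], [0.62,-0.33], [1.36,-0.72], [0.29,-0.16]]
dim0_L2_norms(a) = [5.81, 8.21]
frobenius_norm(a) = 10.06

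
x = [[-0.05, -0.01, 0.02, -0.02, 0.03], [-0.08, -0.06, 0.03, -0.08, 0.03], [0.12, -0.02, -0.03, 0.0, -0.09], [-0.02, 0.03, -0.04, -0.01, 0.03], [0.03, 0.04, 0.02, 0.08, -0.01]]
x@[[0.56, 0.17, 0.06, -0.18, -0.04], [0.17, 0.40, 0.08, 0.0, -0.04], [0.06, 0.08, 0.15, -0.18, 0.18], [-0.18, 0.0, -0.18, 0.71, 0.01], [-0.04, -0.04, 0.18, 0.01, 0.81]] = [[-0.03,-0.01,0.01,-0.01,0.03], [-0.04,-0.04,0.01,-0.05,0.03], [0.07,0.01,-0.02,-0.02,-0.08], [-0.01,0.0,0.00,0.0,0.02], [0.01,0.02,-0.01,0.05,-0.01]]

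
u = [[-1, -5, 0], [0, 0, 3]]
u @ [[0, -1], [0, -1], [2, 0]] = [[0, 6], [6, 0]]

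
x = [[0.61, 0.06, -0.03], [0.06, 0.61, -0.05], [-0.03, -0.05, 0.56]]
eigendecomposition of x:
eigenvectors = [[0.62, 0.77, -0.14], [0.68, -0.44, 0.59], [-0.39, 0.46, 0.80]]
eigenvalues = [0.69, 0.56, 0.53]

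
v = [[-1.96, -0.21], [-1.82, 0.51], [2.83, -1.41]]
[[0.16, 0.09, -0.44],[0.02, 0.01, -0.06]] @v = [[-1.72, 0.63], [-0.23, 0.09]]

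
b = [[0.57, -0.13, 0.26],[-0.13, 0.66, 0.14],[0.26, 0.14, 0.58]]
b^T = [[0.57, -0.13, 0.26],[-0.13, 0.66, 0.14],[0.26, 0.14, 0.58]]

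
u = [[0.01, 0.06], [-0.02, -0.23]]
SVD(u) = [[-0.25, 0.97], [0.97, 0.25]] @ diag([0.23870224971316062, 0.004608251498768143]) @ [[-0.09, -1.0], [1.00, -0.09]]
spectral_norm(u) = 0.24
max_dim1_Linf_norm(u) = 0.23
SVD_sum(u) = [[0.01,0.06], [-0.02,-0.23]] + [[0.00, -0.0],[0.0, -0.00]]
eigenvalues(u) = [0.0, -0.22]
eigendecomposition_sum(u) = [[0.01, 0.00], [-0.0, -0.0]] + [[0.0, 0.06],[-0.02, -0.23]]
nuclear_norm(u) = 0.24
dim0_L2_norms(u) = [0.02, 0.24]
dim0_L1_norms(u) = [0.03, 0.29]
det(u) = -0.00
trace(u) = -0.22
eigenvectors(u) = [[1.0, -0.25], [-0.08, 0.97]]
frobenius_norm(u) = 0.24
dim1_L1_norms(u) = [0.07, 0.25]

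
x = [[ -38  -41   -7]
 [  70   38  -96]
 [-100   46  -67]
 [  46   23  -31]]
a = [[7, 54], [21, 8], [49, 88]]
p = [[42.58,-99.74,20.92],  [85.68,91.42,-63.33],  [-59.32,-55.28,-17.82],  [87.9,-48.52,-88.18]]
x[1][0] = 70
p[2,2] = -17.82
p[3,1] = -48.52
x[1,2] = -96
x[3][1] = 23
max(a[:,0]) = 49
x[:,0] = [-38, 70, -100, 46]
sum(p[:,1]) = -112.12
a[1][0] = 21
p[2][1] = -55.28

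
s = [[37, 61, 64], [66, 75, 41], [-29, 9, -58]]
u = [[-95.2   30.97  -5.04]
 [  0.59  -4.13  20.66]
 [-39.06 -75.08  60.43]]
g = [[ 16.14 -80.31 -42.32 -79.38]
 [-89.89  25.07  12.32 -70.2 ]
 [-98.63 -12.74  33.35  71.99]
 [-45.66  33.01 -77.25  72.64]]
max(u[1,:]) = 20.66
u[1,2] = 20.66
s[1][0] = 66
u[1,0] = 0.59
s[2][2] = -58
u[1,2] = 20.66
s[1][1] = 75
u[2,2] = 60.43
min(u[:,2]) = -5.04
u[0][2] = -5.04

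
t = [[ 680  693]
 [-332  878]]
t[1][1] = 878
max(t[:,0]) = 680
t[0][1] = 693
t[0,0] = 680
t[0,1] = 693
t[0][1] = 693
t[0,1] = 693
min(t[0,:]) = 680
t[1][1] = 878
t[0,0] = 680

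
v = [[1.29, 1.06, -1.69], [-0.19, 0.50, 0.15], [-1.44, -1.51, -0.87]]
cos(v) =[[-0.47, -1.59, 0.18], [0.2, 0.99, -0.09], [0.1, 0.33, -0.15]]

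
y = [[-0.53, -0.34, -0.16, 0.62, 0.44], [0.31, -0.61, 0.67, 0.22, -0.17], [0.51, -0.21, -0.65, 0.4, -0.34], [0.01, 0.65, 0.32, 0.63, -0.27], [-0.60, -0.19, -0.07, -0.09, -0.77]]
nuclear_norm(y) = 5.00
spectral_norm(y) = 1.01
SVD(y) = [[0.30, -0.62, 0.48, 0.47, -0.27], [-0.42, 0.22, 0.26, 0.62, 0.56], [0.59, 0.36, 0.56, -0.28, 0.35], [-0.12, 0.62, 0.27, 0.22, -0.70], [0.60, 0.23, -0.56, 0.52, 0.05]] @ diag([1.0054864879294165, 1.0024366042227495, 1.000288520786776, 0.9955440074227616, 0.9929918335880527]) @ [[-0.35, -0.16, -0.79, 0.20, -0.43],[0.45, 0.36, 0.19, 0.18, -0.77],[0.45, -0.16, -0.14, 0.80, 0.34],[-0.51, -0.44, 0.56, 0.41, -0.27],[0.46, -0.79, -0.04, -0.35, -0.18]]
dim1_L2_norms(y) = [1.0, 1.0, 1.0, 1.0, 1.0]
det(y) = 1.00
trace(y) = -1.93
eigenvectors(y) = [[-0.22+0.00j, -0.63+0.00j, (-0.63-0j), (0.06-0.29j), (0.06+0.29j)],[(-0.29+0j), (0.28+0.33j), 0.28-0.33j, 0.23-0.46j, 0.23+0.46j],[-0.27+0.00j, -0.13+0.39j, -0.13-0.39j, (0.29+0.45j), 0.29-0.45j],[(-0.88+0j), 0.11-0.30j, 0.11+0.30j, (-0.08+0.08j), -0.08-0.08j],[(0.16+0j), 0.03-0.38j, (0.03+0.38j), 0.59+0.00j, (0.59-0j)]]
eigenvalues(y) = [(1+0j), (-0.54+0.84j), (-0.54-0.84j), (-0.93+0.37j), (-0.93-0.37j)]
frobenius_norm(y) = 2.23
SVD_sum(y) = [[-0.11, -0.05, -0.24, 0.06, -0.13], [0.15, 0.07, 0.34, -0.09, 0.18], [-0.21, -0.09, -0.47, 0.12, -0.25], [0.04, 0.02, 0.09, -0.02, 0.05], [-0.21, -0.10, -0.48, 0.12, -0.26]] + [[-0.28, -0.22, -0.12, -0.11, 0.48], [0.10, 0.08, 0.04, 0.04, -0.17], [0.17, 0.13, 0.07, 0.06, -0.28], [0.28, 0.22, 0.12, 0.11, -0.48], [0.10, 0.08, 0.04, 0.04, -0.18]] + [[0.22, -0.08, -0.07, 0.39, 0.16], [0.12, -0.04, -0.04, 0.21, 0.09], [0.25, -0.09, -0.08, 0.45, 0.19], [0.12, -0.04, -0.04, 0.21, 0.09], [-0.25, 0.09, 0.08, -0.45, -0.19]] + [[-0.23, -0.2, 0.26, 0.19, -0.12], [-0.31, -0.27, 0.35, 0.25, -0.17], [0.14, 0.12, -0.15, -0.11, 0.07], [-0.11, -0.1, 0.12, 0.09, -0.06], [-0.26, -0.23, 0.29, 0.21, -0.14]] + [[-0.12, 0.21, 0.01, 0.09, 0.05], [0.26, -0.44, -0.02, -0.19, -0.10], [0.16, -0.28, -0.01, -0.12, -0.06], [-0.32, 0.55, 0.03, 0.24, 0.13], [0.02, -0.04, -0.0, -0.02, -0.01]]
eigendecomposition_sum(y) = [[(0.05+0j), 0.06+0.00j, (0.06-0j), 0.19-0.00j, -0.03+0.00j], [0.06+0.00j, (0.08+0j), (0.08-0j), (0.26-0j), (-0.05+0j)], [0.06+0.00j, 0.08+0.00j, (0.08-0j), 0.24-0.00j, -0.04+0.00j], [(0.19+0j), 0.25+0.00j, 0.24-0.00j, (0.77-0j), (-0.14+0j)], [-0.03+0.00j, -0.05-0.00j, -0.04+0.00j, -0.14+0.00j, (0.03-0j)]] + [[(-0.21+0.33j),  -0.08-0.26j,  (-0.25-0.07j),  (0.2+0.05j),  0.21+0.11j], [(0.27-0.04j),  -0.10+0.16j,  0.08+0.16j,  -0.06-0.13j,  (-0.03-0.16j)], [0.16+0.20j,  (-0.18-0j),  (-0.09+0.15j),  0.07-0.11j,  0.11-0.11j], [-0.12-0.16j,  (0.14+0j),  0.08-0.11j,  (-0.06+0.09j),  (-0.09+0.08j)], [(-0.19-0.14j),  0.16-0.04j,  (0.05-0.15j),  -0.04+0.12j,  (-0.08+0.12j)]] + [[-0.21-0.33j, -0.08+0.26j, -0.25+0.07j, (0.2-0.05j), 0.21-0.11j], [(0.27+0.04j), -0.10-0.16j, 0.08-0.16j, -0.06+0.13j, (-0.03+0.16j)], [0.16-0.20j, (-0.18+0j), -0.09-0.15j, 0.07+0.11j, (0.11+0.11j)], [(-0.12+0.16j), 0.14-0.00j, (0.08+0.11j), -0.06-0.09j, -0.09-0.08j], [-0.19+0.14j, (0.16+0.04j), (0.05+0.15j), -0.04-0.12j, -0.08-0.12j]] + [[-0.08+0.03j,(-0.12+0.09j),(0.14+0.06j),0.02-0.03j,0.03+0.17j], [(-0.15+0.02j),(-0.25+0.1j),0.22+0.17j,(0.05-0.04j),-0.03+0.30j], [(0.06-0.14j),0.04-0.28j,-0.27+0.11j,0.01+0.06j,-0.26-0.19j], [0.03+0.01j,0.06-0.01j,(-0.03-0.05j),-0.01+0.01j,0.02-0.06j], [-0.09-0.14j,(-0.23-0.2j),-0.06+0.31j,0.06+0.03j,-0.32+0.13j]] + [[(-0.08-0.03j), -0.12-0.09j, (0.14-0.06j), 0.02+0.03j, (0.03-0.17j)], [(-0.15-0.02j), -0.25-0.10j, (0.22-0.17j), (0.05+0.04j), -0.03-0.30j], [0.06+0.14j, (0.04+0.28j), -0.27-0.11j, (0.01-0.06j), -0.26+0.19j], [0.03-0.01j, 0.06+0.01j, (-0.03+0.05j), (-0.01-0.01j), 0.02+0.06j], [(-0.09+0.14j), -0.23+0.20j, (-0.06-0.31j), (0.06-0.03j), -0.32-0.13j]]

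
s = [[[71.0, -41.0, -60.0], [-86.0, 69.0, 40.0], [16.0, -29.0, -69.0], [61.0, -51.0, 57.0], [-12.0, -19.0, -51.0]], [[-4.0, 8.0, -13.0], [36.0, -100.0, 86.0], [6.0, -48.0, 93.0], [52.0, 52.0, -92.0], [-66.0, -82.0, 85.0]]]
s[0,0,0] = 71.0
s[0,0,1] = -41.0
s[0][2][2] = -69.0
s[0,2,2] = -69.0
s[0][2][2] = -69.0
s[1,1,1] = -100.0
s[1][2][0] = 6.0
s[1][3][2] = -92.0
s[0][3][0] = 61.0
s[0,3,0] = 61.0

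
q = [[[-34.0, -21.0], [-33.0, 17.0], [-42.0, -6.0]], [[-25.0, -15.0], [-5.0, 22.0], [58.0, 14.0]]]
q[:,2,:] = [[-42.0, -6.0], [58.0, 14.0]]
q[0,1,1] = 17.0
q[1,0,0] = -25.0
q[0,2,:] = [-42.0, -6.0]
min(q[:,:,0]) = -42.0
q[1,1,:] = [-5.0, 22.0]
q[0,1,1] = 17.0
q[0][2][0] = -42.0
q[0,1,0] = -33.0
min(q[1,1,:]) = -5.0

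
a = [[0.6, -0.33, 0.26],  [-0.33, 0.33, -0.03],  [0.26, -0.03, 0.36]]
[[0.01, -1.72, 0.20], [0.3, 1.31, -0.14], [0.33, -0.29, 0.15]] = a @ [[0.73, -2.42, -0.22],[1.7, 1.65, -0.59],[0.53, 1.07, 0.52]]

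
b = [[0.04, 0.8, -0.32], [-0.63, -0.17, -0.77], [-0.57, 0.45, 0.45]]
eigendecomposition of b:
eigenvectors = [[(0.02+0.58j), 0.02-0.58j, -0.60+0.00j], [(-0.71+0j), -0.71-0.00j, (-0.23+0j)], [-0.06+0.40j, (-0.06-0.4j), 0.77+0.00j]]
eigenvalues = [(-0.22+0.94j), (-0.22-0.94j), (0.76+0j)]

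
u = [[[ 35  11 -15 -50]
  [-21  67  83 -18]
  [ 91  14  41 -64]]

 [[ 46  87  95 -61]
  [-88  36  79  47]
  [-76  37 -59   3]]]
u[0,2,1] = 14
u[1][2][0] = -76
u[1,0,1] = 87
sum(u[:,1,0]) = -109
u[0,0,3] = -50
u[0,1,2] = 83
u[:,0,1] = [11, 87]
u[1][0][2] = 95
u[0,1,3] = -18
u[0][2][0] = 91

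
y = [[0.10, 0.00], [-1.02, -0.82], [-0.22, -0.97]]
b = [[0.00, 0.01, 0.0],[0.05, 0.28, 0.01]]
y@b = [[0.0, 0.0, 0.00], [-0.04, -0.24, -0.01], [-0.05, -0.27, -0.01]]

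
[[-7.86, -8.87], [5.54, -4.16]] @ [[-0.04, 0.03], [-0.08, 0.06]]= [[1.02, -0.77], [0.11, -0.08]]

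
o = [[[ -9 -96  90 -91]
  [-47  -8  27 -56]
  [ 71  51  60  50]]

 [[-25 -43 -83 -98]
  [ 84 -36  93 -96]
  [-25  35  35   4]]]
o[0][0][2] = 90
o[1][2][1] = 35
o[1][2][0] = -25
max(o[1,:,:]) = 93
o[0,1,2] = 27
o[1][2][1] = 35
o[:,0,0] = [-9, -25]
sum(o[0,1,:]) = -84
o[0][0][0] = -9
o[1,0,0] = -25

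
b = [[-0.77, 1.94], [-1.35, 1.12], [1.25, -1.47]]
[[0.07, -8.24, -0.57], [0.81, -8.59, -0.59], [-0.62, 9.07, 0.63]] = b @ [[-0.85,4.23,0.29], [-0.30,-2.57,-0.18]]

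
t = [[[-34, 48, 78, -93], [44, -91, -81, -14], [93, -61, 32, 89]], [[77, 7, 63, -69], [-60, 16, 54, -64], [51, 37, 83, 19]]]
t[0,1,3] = -14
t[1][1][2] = 54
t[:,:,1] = [[48, -91, -61], [7, 16, 37]]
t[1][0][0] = 77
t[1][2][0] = 51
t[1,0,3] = -69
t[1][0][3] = -69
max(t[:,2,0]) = 93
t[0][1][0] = 44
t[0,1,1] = -91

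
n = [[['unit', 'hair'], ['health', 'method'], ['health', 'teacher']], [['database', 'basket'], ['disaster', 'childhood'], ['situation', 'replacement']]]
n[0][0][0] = 'unit'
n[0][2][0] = 'health'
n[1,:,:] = [['database', 'basket'], ['disaster', 'childhood'], ['situation', 'replacement']]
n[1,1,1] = 'childhood'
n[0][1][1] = 'method'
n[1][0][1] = 'basket'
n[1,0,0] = 'database'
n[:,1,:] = [['health', 'method'], ['disaster', 'childhood']]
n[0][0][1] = 'hair'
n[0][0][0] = 'unit'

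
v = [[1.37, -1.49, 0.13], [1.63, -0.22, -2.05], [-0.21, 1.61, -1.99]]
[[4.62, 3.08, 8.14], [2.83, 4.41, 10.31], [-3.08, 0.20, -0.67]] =v @ [[0.26, 1.15, 2.51], [-2.94, -1.11, -3.39], [-0.86, -1.12, -2.67]]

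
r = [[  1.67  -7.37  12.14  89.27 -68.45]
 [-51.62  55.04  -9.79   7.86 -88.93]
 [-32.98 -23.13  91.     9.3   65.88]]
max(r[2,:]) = 91.0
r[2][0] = -32.98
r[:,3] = [89.27, 7.86, 9.3]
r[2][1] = -23.13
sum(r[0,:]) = 27.25999999999999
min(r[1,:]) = -88.93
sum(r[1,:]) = -87.44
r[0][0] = 1.67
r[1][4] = -88.93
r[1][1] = 55.04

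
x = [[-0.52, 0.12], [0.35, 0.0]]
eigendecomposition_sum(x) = [[-0.53, 0.11], [0.31, -0.06]] + [[0.01,0.01], [0.04,0.06]]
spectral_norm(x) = 0.63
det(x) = -0.04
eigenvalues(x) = [-0.59, 0.07]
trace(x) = -0.52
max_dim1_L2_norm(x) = 0.53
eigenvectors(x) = [[-0.86, -0.20], [0.51, -0.98]]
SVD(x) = [[-0.84,0.54], [0.54,0.84]] @ diag([0.6347613576940913, 0.06616659866091114]) @ [[0.99, -0.16], [0.16, 0.99]]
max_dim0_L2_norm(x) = 0.63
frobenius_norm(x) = 0.64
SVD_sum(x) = [[-0.53, 0.08], [0.34, -0.05]] + [[0.01, 0.04],[0.01, 0.05]]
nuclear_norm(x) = 0.70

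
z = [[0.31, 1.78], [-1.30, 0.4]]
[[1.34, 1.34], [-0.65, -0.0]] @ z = [[-1.33, 2.92], [-0.2, -1.16]]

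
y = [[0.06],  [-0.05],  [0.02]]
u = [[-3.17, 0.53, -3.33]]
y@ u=[[-0.19, 0.03, -0.2], [0.16, -0.03, 0.17], [-0.06, 0.01, -0.07]]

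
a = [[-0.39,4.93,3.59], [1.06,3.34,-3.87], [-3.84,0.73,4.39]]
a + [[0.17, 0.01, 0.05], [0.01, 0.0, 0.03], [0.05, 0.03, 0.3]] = [[-0.22, 4.94, 3.64],[1.07, 3.34, -3.84],[-3.79, 0.76, 4.69]]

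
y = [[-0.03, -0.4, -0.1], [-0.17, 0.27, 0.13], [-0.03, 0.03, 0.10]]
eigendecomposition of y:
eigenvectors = [[0.66,-0.94,0.33], [-0.74,-0.34,-0.31], [-0.12,-0.06,0.89]]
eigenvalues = [0.44, -0.18, 0.08]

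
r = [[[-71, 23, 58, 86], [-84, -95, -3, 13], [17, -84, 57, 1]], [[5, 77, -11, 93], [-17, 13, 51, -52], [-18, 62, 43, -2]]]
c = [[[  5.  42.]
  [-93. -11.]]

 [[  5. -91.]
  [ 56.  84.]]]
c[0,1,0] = -93.0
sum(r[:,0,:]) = 260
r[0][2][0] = 17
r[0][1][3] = 13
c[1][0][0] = 5.0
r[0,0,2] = 58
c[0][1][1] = -11.0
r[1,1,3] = -52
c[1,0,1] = -91.0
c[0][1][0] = -93.0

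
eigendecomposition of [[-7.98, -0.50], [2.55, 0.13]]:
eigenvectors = [[-0.95, 0.06], [0.31, -1.0]]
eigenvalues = [-7.82, -0.03]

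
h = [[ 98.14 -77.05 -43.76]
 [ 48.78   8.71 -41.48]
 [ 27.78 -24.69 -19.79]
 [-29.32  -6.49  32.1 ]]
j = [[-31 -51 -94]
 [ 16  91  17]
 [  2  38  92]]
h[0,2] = -43.76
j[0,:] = [-31, -51, -94]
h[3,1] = -6.49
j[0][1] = -51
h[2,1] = -24.69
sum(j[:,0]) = -13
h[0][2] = -43.76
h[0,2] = -43.76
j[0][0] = -31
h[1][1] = 8.71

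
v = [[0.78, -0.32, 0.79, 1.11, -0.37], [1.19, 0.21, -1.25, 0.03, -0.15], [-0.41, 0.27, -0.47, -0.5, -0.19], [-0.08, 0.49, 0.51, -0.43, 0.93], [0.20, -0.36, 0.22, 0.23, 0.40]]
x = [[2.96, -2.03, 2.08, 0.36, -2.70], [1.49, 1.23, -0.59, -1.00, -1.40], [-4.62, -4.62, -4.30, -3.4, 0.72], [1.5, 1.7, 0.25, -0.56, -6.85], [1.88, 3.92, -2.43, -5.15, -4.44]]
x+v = [[3.74, -2.35, 2.87, 1.47, -3.07], [2.68, 1.44, -1.84, -0.97, -1.55], [-5.03, -4.35, -4.77, -3.90, 0.53], [1.42, 2.19, 0.76, -0.99, -5.92], [2.08, 3.56, -2.21, -4.92, -4.04]]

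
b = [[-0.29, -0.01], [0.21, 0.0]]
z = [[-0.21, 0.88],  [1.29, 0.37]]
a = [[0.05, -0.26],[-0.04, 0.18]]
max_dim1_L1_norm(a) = 0.31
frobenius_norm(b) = 0.36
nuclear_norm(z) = 2.25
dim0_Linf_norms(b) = [0.29, 0.01]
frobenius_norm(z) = 1.62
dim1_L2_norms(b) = [0.29, 0.21]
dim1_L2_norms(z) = [0.9, 1.34]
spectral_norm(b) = 0.36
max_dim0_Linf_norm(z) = 1.29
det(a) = -0.00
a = b @ z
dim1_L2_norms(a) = [0.26, 0.18]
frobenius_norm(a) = 0.32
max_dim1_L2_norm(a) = 0.26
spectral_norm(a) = 0.32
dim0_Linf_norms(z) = [1.29, 0.88]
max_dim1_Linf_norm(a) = 0.26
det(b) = 0.00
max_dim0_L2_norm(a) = 0.32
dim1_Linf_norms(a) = [0.26, 0.18]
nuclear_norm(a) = 0.33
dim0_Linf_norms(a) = [0.05, 0.26]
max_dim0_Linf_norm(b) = 0.29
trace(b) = -0.29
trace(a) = 0.23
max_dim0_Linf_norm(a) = 0.26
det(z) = -1.21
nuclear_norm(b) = 0.36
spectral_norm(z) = 1.34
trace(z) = 0.16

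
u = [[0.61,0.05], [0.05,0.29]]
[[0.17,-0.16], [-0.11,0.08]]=u @ [[0.32, -0.29], [-0.44, 0.32]]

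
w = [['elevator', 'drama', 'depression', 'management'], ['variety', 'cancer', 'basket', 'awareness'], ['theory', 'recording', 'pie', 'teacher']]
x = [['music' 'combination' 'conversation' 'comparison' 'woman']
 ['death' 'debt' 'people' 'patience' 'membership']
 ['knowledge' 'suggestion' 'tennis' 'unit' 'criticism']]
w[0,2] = 'depression'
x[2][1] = 'suggestion'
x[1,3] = 'patience'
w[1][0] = 'variety'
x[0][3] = 'comparison'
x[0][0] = 'music'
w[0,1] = 'drama'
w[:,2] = ['depression', 'basket', 'pie']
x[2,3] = 'unit'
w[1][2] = 'basket'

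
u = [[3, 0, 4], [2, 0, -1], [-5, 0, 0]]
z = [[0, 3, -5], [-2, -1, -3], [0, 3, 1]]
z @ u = [[31, 0, -3], [7, 0, -7], [1, 0, -3]]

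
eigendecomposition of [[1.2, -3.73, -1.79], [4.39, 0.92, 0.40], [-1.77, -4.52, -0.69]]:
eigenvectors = [[(0.46-0.11j), 0.46+0.11j, -0.15+0.00j], [(-0.26-0.52j), -0.26+0.52j, (-0.41+0j)], [0.66+0.00j, 0.66-0.00j, 0.90+0.00j]]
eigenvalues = [(-0.13+3.88j), (-0.13-3.88j), (1.68+0j)]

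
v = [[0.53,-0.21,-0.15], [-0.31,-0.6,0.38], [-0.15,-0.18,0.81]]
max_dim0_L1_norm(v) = 1.34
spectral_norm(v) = 1.08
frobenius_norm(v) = 1.29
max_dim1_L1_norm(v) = 1.29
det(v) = -0.26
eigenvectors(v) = [[0.20,0.92,-0.57], [0.97,-0.13,0.32], [0.14,0.37,0.76]]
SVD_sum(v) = [[0.09, 0.1, -0.19], [-0.27, -0.30, 0.56], [-0.31, -0.35, 0.64]] + [[0.37, -0.38, -0.02], [0.14, -0.14, -0.01], [-0.01, 0.01, 0.00]] + [[0.07,0.06,0.07],[-0.17,-0.16,-0.17],[0.17,0.16,0.17]]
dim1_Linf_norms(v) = [0.53, 0.6, 0.81]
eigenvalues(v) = [-0.61, 0.5, 0.85]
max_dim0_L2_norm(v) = 0.91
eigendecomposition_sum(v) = [[-0.03,-0.12,0.03], [-0.14,-0.6,0.15], [-0.02,-0.09,0.02]] + [[0.36, -0.12, 0.32], [-0.05, 0.02, -0.05], [0.14, -0.05, 0.13]] + [[0.20, 0.03, -0.50], [-0.11, -0.02, 0.28], [-0.27, -0.04, 0.66]]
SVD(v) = [[-0.22, -0.94, 0.27], [0.64, -0.35, -0.68], [0.73, 0.02, 0.68]] @ diag([1.0786562618691027, 0.5619611004760033, 0.4239108282202439]) @ [[-0.4, -0.44, 0.81], [-0.7, 0.72, 0.05], [0.6, 0.54, 0.59]]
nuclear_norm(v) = 2.06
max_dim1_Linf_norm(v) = 0.81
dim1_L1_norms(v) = [0.89, 1.29, 1.14]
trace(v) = 0.74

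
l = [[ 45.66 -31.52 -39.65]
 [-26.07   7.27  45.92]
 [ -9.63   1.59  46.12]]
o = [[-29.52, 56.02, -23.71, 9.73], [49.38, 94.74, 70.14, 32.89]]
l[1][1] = 7.27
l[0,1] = -31.52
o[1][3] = 32.89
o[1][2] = 70.14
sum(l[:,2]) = 52.39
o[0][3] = 9.73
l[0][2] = -39.65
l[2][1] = 1.59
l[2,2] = 46.12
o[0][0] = -29.52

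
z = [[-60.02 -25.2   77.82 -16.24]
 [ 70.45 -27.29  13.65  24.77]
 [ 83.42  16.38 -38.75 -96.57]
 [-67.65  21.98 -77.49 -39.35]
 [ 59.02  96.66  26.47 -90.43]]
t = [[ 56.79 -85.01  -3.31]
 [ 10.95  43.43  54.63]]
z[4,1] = 96.66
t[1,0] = 10.95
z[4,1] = 96.66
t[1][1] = 43.43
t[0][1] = -85.01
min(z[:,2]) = -77.49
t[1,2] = 54.63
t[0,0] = 56.79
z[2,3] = -96.57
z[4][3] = -90.43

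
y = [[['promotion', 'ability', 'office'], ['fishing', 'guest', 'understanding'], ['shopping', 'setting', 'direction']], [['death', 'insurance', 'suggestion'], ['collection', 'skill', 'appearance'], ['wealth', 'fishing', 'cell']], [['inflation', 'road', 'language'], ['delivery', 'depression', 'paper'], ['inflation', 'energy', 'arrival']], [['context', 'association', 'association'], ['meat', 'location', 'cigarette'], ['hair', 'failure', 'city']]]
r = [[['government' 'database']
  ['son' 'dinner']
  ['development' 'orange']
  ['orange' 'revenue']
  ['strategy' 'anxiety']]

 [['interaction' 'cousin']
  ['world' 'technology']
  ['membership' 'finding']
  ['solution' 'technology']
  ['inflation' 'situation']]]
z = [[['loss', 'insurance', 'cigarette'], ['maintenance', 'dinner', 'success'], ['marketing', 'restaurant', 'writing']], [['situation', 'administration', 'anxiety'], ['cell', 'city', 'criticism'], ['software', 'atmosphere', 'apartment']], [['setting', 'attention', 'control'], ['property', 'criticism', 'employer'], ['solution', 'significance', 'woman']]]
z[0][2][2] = 'writing'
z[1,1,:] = ['cell', 'city', 'criticism']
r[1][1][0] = 'world'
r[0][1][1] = 'dinner'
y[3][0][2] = 'association'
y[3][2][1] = 'failure'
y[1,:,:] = [['death', 'insurance', 'suggestion'], ['collection', 'skill', 'appearance'], ['wealth', 'fishing', 'cell']]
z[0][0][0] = 'loss'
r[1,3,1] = 'technology'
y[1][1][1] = 'skill'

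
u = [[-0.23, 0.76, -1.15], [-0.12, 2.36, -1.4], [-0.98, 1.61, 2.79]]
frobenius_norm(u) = 4.56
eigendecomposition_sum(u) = [[-0.38+0.00j, 0.15-0.00j, (-0.07+0j)], [(-0.06+0j), 0.02-0.00j, (-0.01+0j)], [(-0.09+0j), 0.03-0.00j, -0.02+0.00j]] + [[(0.07-0.22j), 0.31+0.72j, (-0.54+0.47j)], [-0.03-0.50j, 1.17+1.17j, (-0.69+1.35j)], [-0.45+0.15j, (0.79-1.35j), 1.40+0.31j]] + [[0.07+0.22j, (0.31-0.72j), -0.54-0.47j], [-0.03+0.50j, 1.17-1.17j, -0.69-1.35j], [-0.45-0.15j, (0.79+1.35j), 1.40-0.31j]]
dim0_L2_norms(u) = [1.01, 2.96, 3.33]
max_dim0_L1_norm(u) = 5.34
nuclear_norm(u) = 6.73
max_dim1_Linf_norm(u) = 2.79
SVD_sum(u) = [[0.2, -0.21, -0.76], [0.16, -0.17, -0.61], [-0.82, 0.86, 3.05]] + [[-0.17, 1.04, -0.34], [-0.4, 2.5, -0.82], [-0.12, 0.76, -0.25]] + [[-0.27, -0.06, -0.05], [0.12, 0.03, 0.02], [-0.04, -0.01, -0.01]]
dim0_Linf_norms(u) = [0.98, 2.36, 2.79]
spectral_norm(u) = 3.43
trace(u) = 4.92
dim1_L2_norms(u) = [1.4, 2.75, 3.37]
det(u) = -3.17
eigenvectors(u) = [[0.96+0.00j, 0.30+0.12j, (0.3-0.12j)], [(0.16+0j), (0.69+0j), (0.69-0j)], [(0.22+0j), -0.17-0.63j, -0.17+0.63j]]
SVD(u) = [[0.24, -0.37, -0.90], [0.19, -0.89, 0.41], [-0.95, -0.27, -0.14]] @ diag([3.431060266443981, 2.994332556194817, 0.3088656519284293]) @ [[0.25, -0.26, -0.93], [0.15, -0.94, 0.31], [0.96, 0.22, 0.19]]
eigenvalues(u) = [(-0.37+0j), (2.65+1.26j), (2.65-1.26j)]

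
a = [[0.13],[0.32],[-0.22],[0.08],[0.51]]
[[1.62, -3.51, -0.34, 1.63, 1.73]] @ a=[[0.17]]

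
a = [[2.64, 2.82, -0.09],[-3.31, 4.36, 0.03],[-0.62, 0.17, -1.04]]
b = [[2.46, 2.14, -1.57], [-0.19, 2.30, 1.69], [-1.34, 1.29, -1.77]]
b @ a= [[0.38, 16.0, 1.48],[-9.16, 9.78, -1.67],[-6.71, 1.54, 2.00]]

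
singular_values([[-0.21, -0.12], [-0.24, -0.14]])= [0.37, 0.0]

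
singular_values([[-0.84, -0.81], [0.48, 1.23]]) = [1.72, 0.37]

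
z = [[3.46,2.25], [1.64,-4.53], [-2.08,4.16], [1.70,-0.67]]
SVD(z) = [[0.13,0.94],[-0.70,-0.01],[0.68,-0.11],[-0.18,0.32]] @ diag([6.848116843426748, 4.280046226242757]) @ [[-0.35, 0.94], [0.94, 0.35]]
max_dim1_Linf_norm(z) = 4.53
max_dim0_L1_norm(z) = 11.61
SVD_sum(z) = [[-0.31, 0.83], [1.70, -4.51], [-1.63, 4.33], [0.43, -1.15]] + [[3.77, 1.42], [-0.06, -0.02], [-0.45, -0.17], [1.27, 0.48]]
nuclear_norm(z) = 11.13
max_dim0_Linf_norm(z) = 4.53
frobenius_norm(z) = 8.08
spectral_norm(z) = 6.85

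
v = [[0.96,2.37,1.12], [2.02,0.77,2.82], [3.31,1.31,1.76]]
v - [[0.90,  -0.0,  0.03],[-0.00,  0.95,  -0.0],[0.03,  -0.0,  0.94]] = [[0.06, 2.37, 1.09], [2.02, -0.18, 2.82], [3.28, 1.31, 0.82]]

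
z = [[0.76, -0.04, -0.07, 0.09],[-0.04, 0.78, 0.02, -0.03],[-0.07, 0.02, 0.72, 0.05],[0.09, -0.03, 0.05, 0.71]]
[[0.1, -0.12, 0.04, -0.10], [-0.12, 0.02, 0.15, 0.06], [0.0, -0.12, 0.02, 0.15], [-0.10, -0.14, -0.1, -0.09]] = z@[[0.14, -0.15, 0.08, -0.10], [-0.15, 0.02, 0.19, 0.06], [0.03, -0.17, 0.04, 0.21], [-0.16, -0.16, -0.14, -0.12]]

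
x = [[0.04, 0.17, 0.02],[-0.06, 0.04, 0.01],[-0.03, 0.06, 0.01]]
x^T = [[0.04,-0.06,-0.03], [0.17,0.04,0.06], [0.02,0.01,0.01]]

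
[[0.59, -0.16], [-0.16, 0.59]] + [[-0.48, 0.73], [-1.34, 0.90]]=[[0.11, 0.57],[-1.50, 1.49]]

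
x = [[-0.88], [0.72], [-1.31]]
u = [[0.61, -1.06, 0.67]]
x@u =[[-0.54, 0.93, -0.59], [0.44, -0.76, 0.48], [-0.8, 1.39, -0.88]]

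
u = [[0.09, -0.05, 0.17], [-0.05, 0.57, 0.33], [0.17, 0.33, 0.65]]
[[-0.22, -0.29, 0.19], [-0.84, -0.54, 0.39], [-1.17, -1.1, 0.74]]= u @ [[-3.25, -1.74, 1.29], [-1.71, -0.54, 0.46], [-0.08, -0.96, 0.57]]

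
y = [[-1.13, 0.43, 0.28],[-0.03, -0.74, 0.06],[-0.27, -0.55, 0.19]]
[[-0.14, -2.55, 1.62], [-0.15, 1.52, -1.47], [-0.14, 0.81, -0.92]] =y@[[0.27, 1.61, -0.61],[0.21, -2.07, 2.03],[0.28, 0.56, 0.19]]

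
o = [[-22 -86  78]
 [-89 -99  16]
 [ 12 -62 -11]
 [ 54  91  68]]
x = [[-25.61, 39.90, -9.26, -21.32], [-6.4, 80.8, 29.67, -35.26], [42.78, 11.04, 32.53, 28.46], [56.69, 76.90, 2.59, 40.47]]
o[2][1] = -62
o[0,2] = 78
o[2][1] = -62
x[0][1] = 39.9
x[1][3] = -35.26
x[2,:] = [42.78, 11.04, 32.53, 28.46]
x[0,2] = -9.26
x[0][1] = 39.9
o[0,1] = -86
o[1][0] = -89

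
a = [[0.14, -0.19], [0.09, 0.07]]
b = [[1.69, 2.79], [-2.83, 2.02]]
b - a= [[1.55, 2.98], [-2.92, 1.95]]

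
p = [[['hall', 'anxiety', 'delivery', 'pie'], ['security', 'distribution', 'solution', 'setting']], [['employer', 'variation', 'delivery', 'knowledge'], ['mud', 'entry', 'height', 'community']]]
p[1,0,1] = 'variation'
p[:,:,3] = [['pie', 'setting'], ['knowledge', 'community']]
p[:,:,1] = [['anxiety', 'distribution'], ['variation', 'entry']]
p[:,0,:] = [['hall', 'anxiety', 'delivery', 'pie'], ['employer', 'variation', 'delivery', 'knowledge']]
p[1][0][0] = 'employer'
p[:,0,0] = ['hall', 'employer']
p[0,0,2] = 'delivery'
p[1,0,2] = 'delivery'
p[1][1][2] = 'height'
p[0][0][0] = 'hall'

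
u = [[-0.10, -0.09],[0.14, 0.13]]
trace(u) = 0.03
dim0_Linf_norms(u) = [0.14, 0.13]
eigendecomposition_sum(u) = [[-0.03, -0.02],[0.03, 0.02]] + [[-0.07, -0.07], [0.11, 0.11]]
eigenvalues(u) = [-0.01, 0.04]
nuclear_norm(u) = 0.24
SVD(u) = [[-0.58, 0.82], [0.82, 0.58]] @ diag([0.23366015800683024, 0.001711887911966181]) @ [[0.74, 0.68], [-0.68, 0.74]]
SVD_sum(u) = [[-0.1, -0.09], [0.14, 0.13]] + [[-0.00, 0.00],[-0.0, 0.0]]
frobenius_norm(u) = 0.23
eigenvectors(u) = [[-0.71, 0.54], [0.71, -0.84]]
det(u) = -0.00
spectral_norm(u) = 0.23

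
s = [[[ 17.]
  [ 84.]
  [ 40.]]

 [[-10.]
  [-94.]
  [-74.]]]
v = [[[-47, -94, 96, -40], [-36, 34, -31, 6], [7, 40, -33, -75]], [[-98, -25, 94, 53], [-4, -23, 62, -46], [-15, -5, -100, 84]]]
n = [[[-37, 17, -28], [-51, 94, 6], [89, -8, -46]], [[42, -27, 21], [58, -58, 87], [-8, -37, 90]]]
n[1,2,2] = 90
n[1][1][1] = -58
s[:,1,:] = [[84.0], [-94.0]]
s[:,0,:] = [[17.0], [-10.0]]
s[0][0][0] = 17.0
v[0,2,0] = 7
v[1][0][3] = 53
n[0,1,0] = -51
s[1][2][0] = -74.0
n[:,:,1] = [[17, 94, -8], [-27, -58, -37]]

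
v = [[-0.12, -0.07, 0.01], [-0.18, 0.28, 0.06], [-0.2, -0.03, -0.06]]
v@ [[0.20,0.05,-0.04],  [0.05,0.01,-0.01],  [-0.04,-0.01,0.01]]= [[-0.03, -0.01, 0.01],  [-0.02, -0.01, 0.00],  [-0.04, -0.01, 0.01]]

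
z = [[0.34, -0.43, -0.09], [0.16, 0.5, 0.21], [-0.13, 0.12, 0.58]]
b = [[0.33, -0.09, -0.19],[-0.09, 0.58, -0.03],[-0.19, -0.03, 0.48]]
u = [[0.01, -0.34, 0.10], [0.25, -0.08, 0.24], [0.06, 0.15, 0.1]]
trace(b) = 1.39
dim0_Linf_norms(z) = [0.34, 0.5, 0.58]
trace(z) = 1.42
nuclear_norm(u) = 0.80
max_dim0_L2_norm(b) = 0.59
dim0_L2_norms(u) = [0.26, 0.38, 0.28]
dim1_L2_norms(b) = [0.39, 0.59, 0.52]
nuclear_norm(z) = 1.63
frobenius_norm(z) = 1.00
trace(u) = 0.03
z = b + u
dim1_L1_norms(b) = [0.61, 0.7, 0.7]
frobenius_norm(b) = 0.88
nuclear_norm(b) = 1.39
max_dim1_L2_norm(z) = 0.61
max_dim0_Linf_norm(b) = 0.58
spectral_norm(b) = 0.63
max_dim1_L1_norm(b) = 0.7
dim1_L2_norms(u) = [0.35, 0.36, 0.19]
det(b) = 0.07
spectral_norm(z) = 0.81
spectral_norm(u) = 0.42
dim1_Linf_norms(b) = [0.33, 0.58, 0.48]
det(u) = 0.01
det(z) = 0.13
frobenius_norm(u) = 0.54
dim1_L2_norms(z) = [0.56, 0.57, 0.61]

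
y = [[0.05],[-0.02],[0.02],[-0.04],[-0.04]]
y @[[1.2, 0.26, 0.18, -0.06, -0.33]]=[[0.06, 0.01, 0.01, -0.00, -0.02],[-0.02, -0.01, -0.00, 0.0, 0.01],[0.02, 0.01, 0.0, -0.00, -0.01],[-0.05, -0.01, -0.01, 0.0, 0.01],[-0.05, -0.01, -0.01, 0.0, 0.01]]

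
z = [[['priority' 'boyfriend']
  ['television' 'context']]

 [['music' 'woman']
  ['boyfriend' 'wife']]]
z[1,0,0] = 'music'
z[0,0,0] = 'priority'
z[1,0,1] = 'woman'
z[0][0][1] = 'boyfriend'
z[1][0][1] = 'woman'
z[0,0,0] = 'priority'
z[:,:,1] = [['boyfriend', 'context'], ['woman', 'wife']]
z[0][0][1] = 'boyfriend'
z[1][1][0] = 'boyfriend'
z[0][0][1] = 'boyfriend'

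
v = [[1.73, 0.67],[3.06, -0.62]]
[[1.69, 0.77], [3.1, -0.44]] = v@[[1.00, 0.06], [-0.06, 1.00]]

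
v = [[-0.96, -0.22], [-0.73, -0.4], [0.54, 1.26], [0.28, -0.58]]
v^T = [[-0.96, -0.73, 0.54, 0.28], [-0.22, -0.40, 1.26, -0.58]]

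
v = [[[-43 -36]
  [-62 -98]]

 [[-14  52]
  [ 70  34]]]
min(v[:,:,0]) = -62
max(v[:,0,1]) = 52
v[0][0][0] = -43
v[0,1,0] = -62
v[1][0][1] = 52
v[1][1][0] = 70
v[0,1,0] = -62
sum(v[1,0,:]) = 38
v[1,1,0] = 70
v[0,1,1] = -98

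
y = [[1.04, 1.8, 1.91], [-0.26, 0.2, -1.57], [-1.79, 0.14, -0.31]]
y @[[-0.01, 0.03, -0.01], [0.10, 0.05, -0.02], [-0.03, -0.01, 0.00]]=[[0.11, 0.10, -0.05], [0.07, 0.02, -0.0], [0.04, -0.04, 0.02]]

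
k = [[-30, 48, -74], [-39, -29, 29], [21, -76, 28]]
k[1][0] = -39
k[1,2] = 29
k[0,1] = 48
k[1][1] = -29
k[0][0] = -30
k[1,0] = -39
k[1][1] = -29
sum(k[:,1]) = -57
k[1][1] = -29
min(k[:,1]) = -76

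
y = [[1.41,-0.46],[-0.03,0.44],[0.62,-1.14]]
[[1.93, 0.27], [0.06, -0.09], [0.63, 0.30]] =y @ [[1.45, 0.13],  [0.24, -0.19]]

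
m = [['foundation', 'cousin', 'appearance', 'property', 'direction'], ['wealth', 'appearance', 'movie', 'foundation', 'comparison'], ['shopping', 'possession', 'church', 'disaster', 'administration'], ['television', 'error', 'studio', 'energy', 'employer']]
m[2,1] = 'possession'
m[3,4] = 'employer'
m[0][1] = 'cousin'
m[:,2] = ['appearance', 'movie', 'church', 'studio']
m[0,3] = 'property'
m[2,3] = 'disaster'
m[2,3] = 'disaster'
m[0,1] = 'cousin'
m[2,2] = 'church'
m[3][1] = 'error'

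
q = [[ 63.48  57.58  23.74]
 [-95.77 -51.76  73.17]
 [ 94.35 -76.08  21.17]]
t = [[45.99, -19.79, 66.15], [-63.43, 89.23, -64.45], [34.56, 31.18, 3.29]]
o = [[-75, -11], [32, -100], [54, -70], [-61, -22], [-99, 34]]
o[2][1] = -70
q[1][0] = -95.77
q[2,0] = 94.35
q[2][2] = 21.17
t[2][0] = 34.56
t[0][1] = -19.79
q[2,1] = -76.08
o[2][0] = 54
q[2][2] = 21.17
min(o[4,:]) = -99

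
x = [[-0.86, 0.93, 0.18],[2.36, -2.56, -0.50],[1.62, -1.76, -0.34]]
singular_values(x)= [4.46, 0.0, 0.0]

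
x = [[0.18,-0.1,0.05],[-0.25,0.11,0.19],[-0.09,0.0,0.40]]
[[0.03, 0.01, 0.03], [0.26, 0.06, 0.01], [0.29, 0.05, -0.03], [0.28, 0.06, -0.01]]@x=[[0.00,-0.0,0.02], [0.03,-0.02,0.03], [0.04,-0.02,0.01], [0.04,-0.02,0.02]]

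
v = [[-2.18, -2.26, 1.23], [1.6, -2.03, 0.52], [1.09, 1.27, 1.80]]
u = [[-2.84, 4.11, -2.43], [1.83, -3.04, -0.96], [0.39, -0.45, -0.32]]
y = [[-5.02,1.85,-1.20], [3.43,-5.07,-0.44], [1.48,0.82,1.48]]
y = u + v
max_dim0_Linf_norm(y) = 5.07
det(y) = 12.88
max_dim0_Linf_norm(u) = 4.11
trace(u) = -6.20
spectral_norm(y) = 7.79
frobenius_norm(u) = 6.70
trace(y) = -8.61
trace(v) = -2.41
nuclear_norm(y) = 11.71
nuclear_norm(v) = 8.33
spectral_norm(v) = 3.62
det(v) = 19.85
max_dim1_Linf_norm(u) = 4.11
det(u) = -1.55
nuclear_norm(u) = 8.62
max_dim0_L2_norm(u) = 5.13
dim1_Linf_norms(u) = [4.11, 3.04, 0.45]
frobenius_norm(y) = 8.53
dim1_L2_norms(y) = [5.48, 6.14, 2.25]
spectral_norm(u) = 6.33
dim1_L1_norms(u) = [9.38, 5.83, 1.16]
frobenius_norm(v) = 4.94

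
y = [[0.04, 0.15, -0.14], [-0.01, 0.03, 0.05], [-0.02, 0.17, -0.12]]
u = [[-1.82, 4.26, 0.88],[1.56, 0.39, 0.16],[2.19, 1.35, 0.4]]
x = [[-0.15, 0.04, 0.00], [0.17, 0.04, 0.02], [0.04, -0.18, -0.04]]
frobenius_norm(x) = 0.30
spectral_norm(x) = 0.23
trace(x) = -0.15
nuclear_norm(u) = 7.77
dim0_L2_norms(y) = [0.05, 0.23, 0.19]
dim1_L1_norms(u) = [6.96, 2.11, 3.94]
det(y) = -0.00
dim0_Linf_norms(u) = [2.19, 4.26, 0.88]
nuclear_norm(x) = 0.42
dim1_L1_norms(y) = [0.33, 0.09, 0.31]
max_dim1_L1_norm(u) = 6.96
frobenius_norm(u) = 5.62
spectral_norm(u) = 4.75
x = y @ u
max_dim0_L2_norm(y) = 0.23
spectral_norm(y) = 0.29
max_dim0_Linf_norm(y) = 0.17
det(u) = 0.05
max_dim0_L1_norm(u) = 6.0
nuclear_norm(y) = 0.39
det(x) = 0.00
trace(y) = -0.05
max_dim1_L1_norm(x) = 0.26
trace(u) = -1.03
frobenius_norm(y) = 0.30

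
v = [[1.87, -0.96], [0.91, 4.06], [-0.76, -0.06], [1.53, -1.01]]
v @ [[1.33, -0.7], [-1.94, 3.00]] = [[4.35, -4.19], [-6.67, 11.54], [-0.89, 0.35], [3.99, -4.1]]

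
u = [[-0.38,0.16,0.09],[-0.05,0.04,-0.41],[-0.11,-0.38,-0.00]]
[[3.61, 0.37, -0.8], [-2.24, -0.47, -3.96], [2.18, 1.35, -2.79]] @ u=[[-1.3, 0.9, 0.17], [1.31, 1.13, -0.01], [-0.59, 1.46, -0.36]]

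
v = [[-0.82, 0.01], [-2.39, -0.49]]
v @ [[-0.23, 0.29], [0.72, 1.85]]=[[0.20, -0.22], [0.20, -1.60]]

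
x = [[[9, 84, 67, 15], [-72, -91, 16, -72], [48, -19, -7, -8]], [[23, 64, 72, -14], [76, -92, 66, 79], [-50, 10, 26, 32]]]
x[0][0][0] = 9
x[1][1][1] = -92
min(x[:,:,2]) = -7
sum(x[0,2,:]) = 14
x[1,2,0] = -50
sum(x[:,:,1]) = -44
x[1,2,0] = -50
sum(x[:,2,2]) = 19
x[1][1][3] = 79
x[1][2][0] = -50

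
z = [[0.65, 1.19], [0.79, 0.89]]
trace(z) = 1.54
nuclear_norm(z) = 1.99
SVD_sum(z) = [[0.76, 1.12], [0.66, 0.98]] + [[-0.11,  0.07],[0.13,  -0.09]]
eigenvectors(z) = [[-0.81, -0.74], [0.58, -0.68]]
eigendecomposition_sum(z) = [[-0.12, 0.13], [0.08, -0.09]] + [[0.77, 1.06], [0.71, 0.98]]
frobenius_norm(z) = 1.80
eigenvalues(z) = [-0.21, 1.75]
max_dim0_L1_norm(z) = 2.08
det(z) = -0.36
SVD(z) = [[-0.75, -0.66],[-0.66, 0.75]] @ diag([1.7927963324436318, 0.20169608418772764]) @ [[-0.56,  -0.83], [0.83,  -0.56]]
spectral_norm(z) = 1.79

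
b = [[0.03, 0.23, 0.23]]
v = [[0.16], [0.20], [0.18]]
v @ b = [[0.00, 0.04, 0.04], [0.01, 0.05, 0.05], [0.01, 0.04, 0.04]]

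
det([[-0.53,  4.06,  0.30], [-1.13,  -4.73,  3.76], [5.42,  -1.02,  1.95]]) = 102.578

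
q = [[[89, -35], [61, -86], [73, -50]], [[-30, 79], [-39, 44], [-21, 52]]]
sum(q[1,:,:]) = 85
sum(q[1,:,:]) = 85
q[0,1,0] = 61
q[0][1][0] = 61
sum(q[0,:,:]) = 52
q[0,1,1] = -86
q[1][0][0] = -30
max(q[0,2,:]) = 73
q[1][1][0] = -39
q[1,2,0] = -21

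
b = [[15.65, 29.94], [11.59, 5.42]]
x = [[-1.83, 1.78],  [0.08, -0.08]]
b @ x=[[-26.24,25.46], [-20.78,20.20]]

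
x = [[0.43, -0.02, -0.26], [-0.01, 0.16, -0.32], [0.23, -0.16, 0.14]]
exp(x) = [[1.5,-0.0,-0.34], [-0.06,1.20,-0.37], [0.31,-0.19,1.14]]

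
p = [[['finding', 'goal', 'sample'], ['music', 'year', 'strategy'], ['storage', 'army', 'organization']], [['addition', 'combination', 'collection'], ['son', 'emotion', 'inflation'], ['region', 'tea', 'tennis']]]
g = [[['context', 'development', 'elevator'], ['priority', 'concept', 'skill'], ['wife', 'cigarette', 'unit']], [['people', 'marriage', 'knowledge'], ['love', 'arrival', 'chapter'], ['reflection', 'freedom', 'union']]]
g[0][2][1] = 'cigarette'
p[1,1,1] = 'emotion'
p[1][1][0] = 'son'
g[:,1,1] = ['concept', 'arrival']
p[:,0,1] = ['goal', 'combination']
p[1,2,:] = ['region', 'tea', 'tennis']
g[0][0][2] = 'elevator'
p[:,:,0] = [['finding', 'music', 'storage'], ['addition', 'son', 'region']]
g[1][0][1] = 'marriage'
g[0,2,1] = 'cigarette'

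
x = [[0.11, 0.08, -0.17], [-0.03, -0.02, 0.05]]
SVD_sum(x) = [[0.11, 0.08, -0.17], [-0.03, -0.02, 0.05]] + [[0.0, 0.00, 0.00], [0.00, 0.00, 0.0]]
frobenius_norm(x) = 0.23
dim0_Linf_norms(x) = [0.11, 0.08, 0.17]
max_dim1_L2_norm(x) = 0.22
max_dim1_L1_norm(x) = 0.36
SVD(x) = [[-0.96, 0.27], [0.27, 0.96]] @ diag([0.22624999483425215, 0.00330754251686506]) @ [[-0.50, -0.36, 0.78], [0.32, 0.76, 0.56]]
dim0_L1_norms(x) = [0.14, 0.1, 0.22]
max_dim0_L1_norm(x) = 0.22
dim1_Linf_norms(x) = [0.17, 0.05]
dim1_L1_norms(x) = [0.36, 0.1]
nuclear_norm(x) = 0.23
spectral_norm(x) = 0.23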